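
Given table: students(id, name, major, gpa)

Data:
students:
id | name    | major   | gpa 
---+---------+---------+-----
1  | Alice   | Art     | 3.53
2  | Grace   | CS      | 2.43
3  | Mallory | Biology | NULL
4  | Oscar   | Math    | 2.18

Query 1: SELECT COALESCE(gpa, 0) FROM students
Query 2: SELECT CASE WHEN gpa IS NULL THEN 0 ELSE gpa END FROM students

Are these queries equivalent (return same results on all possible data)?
Yes, equivalent

Both queries return: [(0,), (2.18,), (2.43,), (3.53,)]

Reason: COALESCE vs CASE for NULL handling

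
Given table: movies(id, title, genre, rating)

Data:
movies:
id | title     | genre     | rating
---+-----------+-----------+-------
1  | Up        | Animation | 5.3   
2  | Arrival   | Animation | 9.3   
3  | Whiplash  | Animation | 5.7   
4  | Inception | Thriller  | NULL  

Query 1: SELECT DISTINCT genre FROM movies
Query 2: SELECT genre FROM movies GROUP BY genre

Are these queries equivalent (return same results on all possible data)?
Yes, equivalent

Both queries return: [('Animation',), ('Thriller',)]

Reason: Both get unique genres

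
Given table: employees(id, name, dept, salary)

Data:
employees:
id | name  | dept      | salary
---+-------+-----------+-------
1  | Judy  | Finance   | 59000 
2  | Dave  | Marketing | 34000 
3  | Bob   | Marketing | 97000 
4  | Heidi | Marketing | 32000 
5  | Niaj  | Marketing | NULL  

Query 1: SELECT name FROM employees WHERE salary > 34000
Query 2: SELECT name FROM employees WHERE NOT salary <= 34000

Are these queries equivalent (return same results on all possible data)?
Yes, equivalent

Both queries return: [('Bob',), ('Judy',)]

Reason: Both filter salary > 34000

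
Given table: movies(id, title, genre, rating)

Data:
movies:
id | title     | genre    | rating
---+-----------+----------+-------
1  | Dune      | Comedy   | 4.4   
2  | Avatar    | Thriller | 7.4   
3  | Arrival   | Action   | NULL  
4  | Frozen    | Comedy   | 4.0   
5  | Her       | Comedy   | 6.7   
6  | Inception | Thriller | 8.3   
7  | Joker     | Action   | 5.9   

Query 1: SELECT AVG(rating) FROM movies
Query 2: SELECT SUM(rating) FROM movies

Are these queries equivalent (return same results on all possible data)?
No, not equivalent

Query 1 returns: [(6.116666666666667,)]
Query 2 returns: [(36.7,)]

Reason: AVG vs SUM give different aggregate values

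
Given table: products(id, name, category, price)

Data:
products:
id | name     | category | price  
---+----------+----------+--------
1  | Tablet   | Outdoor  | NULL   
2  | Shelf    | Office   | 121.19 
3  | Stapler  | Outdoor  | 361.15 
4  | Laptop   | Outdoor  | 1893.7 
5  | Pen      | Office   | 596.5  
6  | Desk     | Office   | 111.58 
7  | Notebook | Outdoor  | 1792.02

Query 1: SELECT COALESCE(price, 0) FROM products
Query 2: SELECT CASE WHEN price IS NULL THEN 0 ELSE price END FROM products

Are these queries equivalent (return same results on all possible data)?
Yes, equivalent

Both queries return: [(0,), (111.58,), (121.19,), (361.15,), (596.5,), (1792.02,), (1893.7,)]

Reason: COALESCE vs CASE for NULL handling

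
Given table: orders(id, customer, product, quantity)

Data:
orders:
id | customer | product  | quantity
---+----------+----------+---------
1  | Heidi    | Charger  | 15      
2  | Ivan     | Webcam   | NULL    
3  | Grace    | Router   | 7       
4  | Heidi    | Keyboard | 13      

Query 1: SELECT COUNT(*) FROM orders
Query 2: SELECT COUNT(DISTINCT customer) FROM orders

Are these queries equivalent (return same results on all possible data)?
No, not equivalent

Query 1 returns: [(4,)]
Query 2 returns: [(3,)]

Reason: COUNT(*) counts rows, COUNT(DISTINCT customer) counts unique customers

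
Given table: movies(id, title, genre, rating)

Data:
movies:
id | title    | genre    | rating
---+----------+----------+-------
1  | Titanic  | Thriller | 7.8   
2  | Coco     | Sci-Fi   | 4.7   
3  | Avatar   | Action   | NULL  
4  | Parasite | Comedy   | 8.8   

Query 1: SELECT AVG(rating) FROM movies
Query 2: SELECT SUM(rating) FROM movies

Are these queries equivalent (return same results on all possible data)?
No, not equivalent

Query 1 returns: [(7.1000000000000005,)]
Query 2 returns: [(21.3,)]

Reason: AVG vs SUM give different aggregate values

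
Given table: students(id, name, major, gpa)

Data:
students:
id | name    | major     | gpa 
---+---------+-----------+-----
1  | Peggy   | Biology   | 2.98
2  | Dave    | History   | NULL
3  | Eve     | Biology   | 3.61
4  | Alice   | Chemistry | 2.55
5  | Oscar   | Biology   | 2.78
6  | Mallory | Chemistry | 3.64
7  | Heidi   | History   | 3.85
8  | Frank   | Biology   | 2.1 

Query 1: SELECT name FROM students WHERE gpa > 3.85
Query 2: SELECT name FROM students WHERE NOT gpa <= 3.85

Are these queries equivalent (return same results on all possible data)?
Yes, equivalent

Both queries return: []

Reason: Both filter gpa > 3.85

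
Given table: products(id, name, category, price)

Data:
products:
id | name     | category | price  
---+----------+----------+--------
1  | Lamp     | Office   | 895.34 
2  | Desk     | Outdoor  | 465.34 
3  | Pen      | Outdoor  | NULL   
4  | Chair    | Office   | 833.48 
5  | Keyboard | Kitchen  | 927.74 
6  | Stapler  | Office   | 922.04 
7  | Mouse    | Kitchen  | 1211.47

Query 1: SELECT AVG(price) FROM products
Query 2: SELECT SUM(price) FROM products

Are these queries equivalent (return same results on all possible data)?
No, not equivalent

Query 1 returns: [(875.9016666666666,)]
Query 2 returns: [(5255.41,)]

Reason: AVG vs SUM give different aggregate values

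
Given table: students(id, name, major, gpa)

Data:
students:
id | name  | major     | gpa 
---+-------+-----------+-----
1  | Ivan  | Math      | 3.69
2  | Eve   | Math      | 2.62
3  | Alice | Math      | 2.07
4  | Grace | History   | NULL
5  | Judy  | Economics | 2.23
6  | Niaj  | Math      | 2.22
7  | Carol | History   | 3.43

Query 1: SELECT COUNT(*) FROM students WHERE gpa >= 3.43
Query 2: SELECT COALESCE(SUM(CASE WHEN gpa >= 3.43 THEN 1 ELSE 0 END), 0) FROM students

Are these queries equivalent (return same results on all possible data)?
Yes, equivalent

Both queries return: [(2,)]

Reason: COUNT with WHERE vs conditional SUM (COALESCE handles empty-table NULL)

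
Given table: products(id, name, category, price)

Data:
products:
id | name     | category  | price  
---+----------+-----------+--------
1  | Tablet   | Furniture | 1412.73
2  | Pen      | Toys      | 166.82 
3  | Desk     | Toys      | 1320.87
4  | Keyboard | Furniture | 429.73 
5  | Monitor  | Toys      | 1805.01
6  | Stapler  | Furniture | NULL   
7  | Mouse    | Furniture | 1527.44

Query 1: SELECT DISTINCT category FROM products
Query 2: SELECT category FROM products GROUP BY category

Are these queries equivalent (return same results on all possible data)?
Yes, equivalent

Both queries return: [('Furniture',), ('Toys',)]

Reason: Both get unique categorys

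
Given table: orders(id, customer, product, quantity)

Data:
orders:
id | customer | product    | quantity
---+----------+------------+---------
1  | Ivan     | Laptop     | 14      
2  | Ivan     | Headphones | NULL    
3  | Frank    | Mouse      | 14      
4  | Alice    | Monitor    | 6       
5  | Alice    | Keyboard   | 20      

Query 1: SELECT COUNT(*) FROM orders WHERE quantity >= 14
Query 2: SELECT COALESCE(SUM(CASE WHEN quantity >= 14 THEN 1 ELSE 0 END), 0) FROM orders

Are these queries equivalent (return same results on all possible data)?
Yes, equivalent

Both queries return: [(3,)]

Reason: COUNT with WHERE vs conditional SUM (COALESCE handles empty-table NULL)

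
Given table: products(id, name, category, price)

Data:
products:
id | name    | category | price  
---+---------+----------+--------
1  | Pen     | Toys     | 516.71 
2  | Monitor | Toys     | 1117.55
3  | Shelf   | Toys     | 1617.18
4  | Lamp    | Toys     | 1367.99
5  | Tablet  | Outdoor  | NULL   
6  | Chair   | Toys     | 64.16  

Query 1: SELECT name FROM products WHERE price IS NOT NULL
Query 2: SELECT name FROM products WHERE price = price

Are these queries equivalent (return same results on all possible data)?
Yes, equivalent

Both queries return: [('Chair',), ('Lamp',), ('Monitor',), ('Pen',), ('Shelf',)]

Reason: IS NOT NULL vs self-equality (both exclude NULLs)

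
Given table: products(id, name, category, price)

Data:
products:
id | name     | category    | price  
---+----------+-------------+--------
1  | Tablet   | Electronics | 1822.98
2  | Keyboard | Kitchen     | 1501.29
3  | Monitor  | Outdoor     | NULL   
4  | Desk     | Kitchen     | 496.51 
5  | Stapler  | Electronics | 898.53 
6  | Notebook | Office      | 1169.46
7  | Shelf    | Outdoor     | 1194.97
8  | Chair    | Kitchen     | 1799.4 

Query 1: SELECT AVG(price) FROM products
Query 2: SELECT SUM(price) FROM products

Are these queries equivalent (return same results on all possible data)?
No, not equivalent

Query 1 returns: [(1269.02,)]
Query 2 returns: [(8883.14,)]

Reason: AVG vs SUM give different aggregate values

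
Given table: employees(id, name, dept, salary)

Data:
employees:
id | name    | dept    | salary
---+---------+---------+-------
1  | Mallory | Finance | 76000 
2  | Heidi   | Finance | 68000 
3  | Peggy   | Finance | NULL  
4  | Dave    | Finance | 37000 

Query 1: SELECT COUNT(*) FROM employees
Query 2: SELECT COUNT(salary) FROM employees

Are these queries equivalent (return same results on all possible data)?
No, not equivalent

Query 1 returns: [(4,)]
Query 2 returns: [(3,)]

Reason: COUNT(*) includes NULLs, COUNT(column) excludes them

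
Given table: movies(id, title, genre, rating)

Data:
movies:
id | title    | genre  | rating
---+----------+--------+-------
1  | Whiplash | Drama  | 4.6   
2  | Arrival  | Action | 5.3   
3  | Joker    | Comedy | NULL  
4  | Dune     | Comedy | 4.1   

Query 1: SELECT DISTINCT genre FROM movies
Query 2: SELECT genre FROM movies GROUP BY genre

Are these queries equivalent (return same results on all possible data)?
Yes, equivalent

Both queries return: [('Action',), ('Comedy',), ('Drama',)]

Reason: Both get unique genres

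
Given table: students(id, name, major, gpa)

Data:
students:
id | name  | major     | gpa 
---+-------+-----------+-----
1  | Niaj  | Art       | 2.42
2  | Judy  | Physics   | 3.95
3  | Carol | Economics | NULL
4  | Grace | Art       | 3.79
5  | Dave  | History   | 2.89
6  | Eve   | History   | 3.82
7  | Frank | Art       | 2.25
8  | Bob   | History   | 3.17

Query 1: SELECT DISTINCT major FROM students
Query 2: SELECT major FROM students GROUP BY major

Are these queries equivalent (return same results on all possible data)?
Yes, equivalent

Both queries return: [('Art',), ('Economics',), ('History',), ('Physics',)]

Reason: Both get unique majors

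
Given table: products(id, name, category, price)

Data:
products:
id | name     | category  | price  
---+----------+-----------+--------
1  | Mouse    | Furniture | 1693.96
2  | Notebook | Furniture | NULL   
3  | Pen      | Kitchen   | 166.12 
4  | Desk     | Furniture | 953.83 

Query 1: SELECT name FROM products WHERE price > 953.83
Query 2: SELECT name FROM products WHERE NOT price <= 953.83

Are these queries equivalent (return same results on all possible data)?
Yes, equivalent

Both queries return: [('Mouse',)]

Reason: Both filter price > 953.83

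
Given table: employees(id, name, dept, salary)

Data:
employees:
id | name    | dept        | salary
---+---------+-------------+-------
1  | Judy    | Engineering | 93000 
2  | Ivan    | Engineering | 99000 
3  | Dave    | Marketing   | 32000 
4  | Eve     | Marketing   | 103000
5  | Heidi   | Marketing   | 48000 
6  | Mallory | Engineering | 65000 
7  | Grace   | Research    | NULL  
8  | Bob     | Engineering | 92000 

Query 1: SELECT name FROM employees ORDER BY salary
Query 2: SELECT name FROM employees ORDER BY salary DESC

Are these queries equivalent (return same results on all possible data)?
No, not equivalent

Query 1 returns: [('Grace',), ('Dave',), ('Heidi',), ('Mallory',), ('Bob',), ('Judy',), ('Ivan',), ('Eve',)]
Query 2 returns: [('Eve',), ('Ivan',), ('Judy',), ('Bob',), ('Mallory',), ('Heidi',), ('Dave',), ('Grace',)]

Reason: ASC vs DESC gives opposite ordering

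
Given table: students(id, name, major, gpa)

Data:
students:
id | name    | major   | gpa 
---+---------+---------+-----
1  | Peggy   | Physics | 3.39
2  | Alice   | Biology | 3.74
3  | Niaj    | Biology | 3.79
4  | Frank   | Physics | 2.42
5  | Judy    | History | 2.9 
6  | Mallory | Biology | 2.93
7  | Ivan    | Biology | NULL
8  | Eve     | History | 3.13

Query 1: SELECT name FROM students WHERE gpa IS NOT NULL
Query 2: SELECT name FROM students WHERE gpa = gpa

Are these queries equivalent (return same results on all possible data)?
Yes, equivalent

Both queries return: [('Alice',), ('Eve',), ('Frank',), ('Judy',), ('Mallory',), ('Niaj',), ('Peggy',)]

Reason: IS NOT NULL vs self-equality (both exclude NULLs)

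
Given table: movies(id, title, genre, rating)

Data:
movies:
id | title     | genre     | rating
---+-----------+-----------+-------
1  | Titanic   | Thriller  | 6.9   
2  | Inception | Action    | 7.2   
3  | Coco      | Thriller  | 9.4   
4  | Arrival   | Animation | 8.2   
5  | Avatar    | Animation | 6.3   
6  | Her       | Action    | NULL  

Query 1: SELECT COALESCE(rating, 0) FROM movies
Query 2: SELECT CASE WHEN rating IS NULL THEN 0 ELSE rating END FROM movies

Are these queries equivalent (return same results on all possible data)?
Yes, equivalent

Both queries return: [(0,), (6.3,), (6.9,), (7.2,), (8.2,), (9.4,)]

Reason: COALESCE vs CASE for NULL handling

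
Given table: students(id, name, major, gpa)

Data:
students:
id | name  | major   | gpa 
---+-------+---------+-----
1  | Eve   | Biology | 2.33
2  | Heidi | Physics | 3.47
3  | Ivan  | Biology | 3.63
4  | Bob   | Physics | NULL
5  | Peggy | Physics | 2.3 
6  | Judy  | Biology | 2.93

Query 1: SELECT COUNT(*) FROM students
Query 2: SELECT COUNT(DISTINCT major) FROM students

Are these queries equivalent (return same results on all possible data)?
No, not equivalent

Query 1 returns: [(6,)]
Query 2 returns: [(2,)]

Reason: COUNT(*) counts rows, COUNT(DISTINCT major) counts unique majors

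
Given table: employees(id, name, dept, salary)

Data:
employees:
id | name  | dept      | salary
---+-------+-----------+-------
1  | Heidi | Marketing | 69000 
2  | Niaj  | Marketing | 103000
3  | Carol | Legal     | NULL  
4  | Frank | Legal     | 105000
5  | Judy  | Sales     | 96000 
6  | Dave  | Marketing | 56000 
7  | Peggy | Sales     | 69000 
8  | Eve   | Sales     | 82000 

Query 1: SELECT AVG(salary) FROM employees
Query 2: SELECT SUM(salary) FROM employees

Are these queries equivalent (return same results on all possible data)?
No, not equivalent

Query 1 returns: [(82857.14285714286,)]
Query 2 returns: [(580000,)]

Reason: AVG vs SUM give different aggregate values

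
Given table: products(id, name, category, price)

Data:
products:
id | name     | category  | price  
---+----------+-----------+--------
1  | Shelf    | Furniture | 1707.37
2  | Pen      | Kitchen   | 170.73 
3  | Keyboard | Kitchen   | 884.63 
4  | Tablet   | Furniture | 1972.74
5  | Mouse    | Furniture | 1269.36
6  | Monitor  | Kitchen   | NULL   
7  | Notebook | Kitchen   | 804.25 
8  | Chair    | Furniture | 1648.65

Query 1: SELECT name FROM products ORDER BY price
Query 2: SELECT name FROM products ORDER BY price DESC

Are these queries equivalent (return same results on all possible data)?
No, not equivalent

Query 1 returns: [('Monitor',), ('Pen',), ('Notebook',), ('Keyboard',), ('Mouse',), ('Chair',), ('Shelf',), ('Tablet',)]
Query 2 returns: [('Tablet',), ('Shelf',), ('Chair',), ('Mouse',), ('Keyboard',), ('Notebook',), ('Pen',), ('Monitor',)]

Reason: ASC vs DESC gives opposite ordering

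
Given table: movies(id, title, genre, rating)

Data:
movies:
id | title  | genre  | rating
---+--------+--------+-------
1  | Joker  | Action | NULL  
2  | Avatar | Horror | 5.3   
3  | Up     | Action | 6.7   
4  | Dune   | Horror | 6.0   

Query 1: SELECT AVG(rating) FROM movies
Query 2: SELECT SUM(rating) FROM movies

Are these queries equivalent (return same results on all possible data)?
No, not equivalent

Query 1 returns: [(6.0,)]
Query 2 returns: [(18.0,)]

Reason: AVG vs SUM give different aggregate values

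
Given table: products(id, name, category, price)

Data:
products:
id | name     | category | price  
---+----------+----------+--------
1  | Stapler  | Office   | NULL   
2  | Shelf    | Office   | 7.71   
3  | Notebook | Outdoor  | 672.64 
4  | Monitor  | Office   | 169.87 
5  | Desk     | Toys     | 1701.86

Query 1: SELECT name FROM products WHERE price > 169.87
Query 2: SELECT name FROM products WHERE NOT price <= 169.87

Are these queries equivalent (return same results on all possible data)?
Yes, equivalent

Both queries return: [('Desk',), ('Notebook',)]

Reason: Both filter price > 169.87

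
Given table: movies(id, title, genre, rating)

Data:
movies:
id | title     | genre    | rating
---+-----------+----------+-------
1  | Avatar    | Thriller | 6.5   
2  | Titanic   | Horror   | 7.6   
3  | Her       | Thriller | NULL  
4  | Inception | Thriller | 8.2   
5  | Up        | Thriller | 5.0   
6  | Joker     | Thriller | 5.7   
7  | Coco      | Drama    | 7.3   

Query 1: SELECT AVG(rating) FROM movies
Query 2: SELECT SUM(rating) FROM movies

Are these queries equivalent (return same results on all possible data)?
No, not equivalent

Query 1 returns: [(6.716666666666666,)]
Query 2 returns: [(40.3,)]

Reason: AVG vs SUM give different aggregate values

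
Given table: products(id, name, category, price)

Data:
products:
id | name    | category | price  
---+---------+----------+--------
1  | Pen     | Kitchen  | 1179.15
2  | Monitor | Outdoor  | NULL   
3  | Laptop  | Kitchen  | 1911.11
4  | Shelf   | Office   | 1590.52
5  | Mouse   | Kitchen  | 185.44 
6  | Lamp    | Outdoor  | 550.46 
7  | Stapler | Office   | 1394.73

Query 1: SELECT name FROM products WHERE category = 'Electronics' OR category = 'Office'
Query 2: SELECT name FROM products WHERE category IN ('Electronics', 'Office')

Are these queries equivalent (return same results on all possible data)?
Yes, equivalent

Both queries return: [('Shelf',), ('Stapler',)]

Reason: OR vs IN are equivalent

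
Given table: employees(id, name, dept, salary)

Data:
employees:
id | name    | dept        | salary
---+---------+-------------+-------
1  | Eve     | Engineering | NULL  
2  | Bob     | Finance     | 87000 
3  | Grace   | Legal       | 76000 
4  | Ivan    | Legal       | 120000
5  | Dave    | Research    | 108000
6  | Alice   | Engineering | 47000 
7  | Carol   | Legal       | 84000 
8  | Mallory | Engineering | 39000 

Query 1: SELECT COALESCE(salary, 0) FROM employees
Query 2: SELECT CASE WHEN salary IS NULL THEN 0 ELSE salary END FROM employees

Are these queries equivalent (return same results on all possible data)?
Yes, equivalent

Both queries return: [(0,), (39000,), (47000,), (76000,), (84000,), (87000,), (108000,), (120000,)]

Reason: COALESCE vs CASE for NULL handling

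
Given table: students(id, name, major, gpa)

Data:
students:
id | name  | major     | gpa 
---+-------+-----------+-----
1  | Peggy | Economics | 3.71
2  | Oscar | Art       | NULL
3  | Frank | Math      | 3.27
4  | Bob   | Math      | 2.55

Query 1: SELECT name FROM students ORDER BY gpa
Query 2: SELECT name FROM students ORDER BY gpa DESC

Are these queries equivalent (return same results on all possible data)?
No, not equivalent

Query 1 returns: [('Oscar',), ('Bob',), ('Frank',), ('Peggy',)]
Query 2 returns: [('Peggy',), ('Frank',), ('Bob',), ('Oscar',)]

Reason: ASC vs DESC gives opposite ordering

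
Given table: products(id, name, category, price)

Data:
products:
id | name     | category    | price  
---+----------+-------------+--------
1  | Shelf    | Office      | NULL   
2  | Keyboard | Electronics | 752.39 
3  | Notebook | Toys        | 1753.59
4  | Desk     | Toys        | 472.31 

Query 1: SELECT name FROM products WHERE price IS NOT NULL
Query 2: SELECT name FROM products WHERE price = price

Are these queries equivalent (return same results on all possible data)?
Yes, equivalent

Both queries return: [('Desk',), ('Keyboard',), ('Notebook',)]

Reason: IS NOT NULL vs self-equality (both exclude NULLs)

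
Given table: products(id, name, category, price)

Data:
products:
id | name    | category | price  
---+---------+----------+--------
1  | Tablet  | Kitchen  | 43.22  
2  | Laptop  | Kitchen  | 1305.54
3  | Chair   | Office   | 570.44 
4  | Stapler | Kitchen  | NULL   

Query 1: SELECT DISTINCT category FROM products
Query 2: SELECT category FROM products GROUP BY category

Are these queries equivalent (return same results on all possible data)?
Yes, equivalent

Both queries return: [('Kitchen',), ('Office',)]

Reason: Both get unique categorys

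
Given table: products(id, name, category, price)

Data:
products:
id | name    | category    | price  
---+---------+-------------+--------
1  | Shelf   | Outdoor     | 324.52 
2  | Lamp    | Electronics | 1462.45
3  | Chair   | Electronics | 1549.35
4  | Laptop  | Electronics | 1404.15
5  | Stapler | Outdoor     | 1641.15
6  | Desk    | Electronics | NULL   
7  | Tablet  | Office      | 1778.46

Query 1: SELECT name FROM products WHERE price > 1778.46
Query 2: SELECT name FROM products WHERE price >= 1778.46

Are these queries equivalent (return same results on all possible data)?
No, not equivalent

Query 1 returns: []
Query 2 returns: [('Tablet',)]

Reason: > vs >= gives different results when price = 1778.46 exists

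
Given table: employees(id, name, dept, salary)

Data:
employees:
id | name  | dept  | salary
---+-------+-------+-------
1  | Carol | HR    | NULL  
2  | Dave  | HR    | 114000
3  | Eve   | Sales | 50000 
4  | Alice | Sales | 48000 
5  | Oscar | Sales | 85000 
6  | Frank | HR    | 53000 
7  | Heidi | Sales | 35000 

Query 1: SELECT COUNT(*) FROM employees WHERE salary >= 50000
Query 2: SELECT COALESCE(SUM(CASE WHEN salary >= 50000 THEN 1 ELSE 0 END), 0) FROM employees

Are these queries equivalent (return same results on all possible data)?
Yes, equivalent

Both queries return: [(4,)]

Reason: COUNT with WHERE vs conditional SUM (COALESCE handles empty-table NULL)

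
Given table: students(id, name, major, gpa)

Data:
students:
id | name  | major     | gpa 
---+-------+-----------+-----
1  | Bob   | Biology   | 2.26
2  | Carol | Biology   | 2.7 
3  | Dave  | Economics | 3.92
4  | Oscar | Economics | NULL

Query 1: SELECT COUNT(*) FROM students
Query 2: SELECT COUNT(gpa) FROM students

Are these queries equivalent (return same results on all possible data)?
No, not equivalent

Query 1 returns: [(4,)]
Query 2 returns: [(3,)]

Reason: COUNT(*) includes NULLs, COUNT(column) excludes them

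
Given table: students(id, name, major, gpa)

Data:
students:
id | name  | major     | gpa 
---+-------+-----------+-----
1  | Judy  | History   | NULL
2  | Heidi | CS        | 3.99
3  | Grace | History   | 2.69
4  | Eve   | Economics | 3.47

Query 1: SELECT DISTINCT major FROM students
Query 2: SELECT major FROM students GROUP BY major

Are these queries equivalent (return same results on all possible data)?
Yes, equivalent

Both queries return: [('CS',), ('Economics',), ('History',)]

Reason: Both get unique majors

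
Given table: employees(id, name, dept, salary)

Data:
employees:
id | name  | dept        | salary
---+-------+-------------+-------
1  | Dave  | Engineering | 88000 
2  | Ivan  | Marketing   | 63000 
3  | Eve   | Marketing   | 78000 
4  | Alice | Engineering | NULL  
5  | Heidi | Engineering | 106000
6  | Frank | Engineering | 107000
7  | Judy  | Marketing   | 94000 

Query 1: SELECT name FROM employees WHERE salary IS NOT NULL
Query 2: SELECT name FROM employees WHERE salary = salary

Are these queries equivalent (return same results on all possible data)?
Yes, equivalent

Both queries return: [('Dave',), ('Eve',), ('Frank',), ('Heidi',), ('Ivan',), ('Judy',)]

Reason: IS NOT NULL vs self-equality (both exclude NULLs)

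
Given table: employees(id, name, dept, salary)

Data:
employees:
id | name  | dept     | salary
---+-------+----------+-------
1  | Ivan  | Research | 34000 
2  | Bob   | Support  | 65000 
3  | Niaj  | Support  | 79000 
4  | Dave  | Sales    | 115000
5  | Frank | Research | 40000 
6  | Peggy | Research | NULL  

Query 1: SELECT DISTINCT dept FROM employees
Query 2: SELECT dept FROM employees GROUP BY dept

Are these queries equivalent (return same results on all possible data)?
Yes, equivalent

Both queries return: [('Research',), ('Sales',), ('Support',)]

Reason: Both get unique depts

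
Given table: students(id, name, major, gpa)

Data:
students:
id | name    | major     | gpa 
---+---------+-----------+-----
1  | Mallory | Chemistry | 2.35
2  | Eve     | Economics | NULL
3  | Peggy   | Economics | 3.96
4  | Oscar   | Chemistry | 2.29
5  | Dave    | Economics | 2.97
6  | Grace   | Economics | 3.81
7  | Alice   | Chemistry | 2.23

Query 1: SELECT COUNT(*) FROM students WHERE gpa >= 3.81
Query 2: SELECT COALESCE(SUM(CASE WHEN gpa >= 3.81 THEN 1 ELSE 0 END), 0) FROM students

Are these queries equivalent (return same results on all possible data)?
Yes, equivalent

Both queries return: [(2,)]

Reason: COUNT with WHERE vs conditional SUM (COALESCE handles empty-table NULL)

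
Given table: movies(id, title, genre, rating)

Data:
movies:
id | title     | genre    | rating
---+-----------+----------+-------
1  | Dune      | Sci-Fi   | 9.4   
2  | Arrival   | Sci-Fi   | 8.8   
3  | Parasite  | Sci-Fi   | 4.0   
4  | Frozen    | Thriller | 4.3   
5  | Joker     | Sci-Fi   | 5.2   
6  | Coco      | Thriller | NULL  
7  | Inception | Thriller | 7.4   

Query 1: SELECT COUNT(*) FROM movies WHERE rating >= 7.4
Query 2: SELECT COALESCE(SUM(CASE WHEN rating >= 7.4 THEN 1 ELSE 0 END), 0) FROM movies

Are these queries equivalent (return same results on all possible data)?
Yes, equivalent

Both queries return: [(3,)]

Reason: COUNT with WHERE vs conditional SUM (COALESCE handles empty-table NULL)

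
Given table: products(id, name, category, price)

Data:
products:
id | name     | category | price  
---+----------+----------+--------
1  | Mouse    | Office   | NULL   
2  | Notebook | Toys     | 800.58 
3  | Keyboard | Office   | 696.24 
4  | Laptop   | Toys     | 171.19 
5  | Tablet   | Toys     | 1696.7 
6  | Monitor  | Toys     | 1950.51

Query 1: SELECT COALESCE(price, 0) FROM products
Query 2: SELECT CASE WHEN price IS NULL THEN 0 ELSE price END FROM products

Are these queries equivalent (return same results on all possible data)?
Yes, equivalent

Both queries return: [(0,), (171.19,), (696.24,), (800.58,), (1696.7,), (1950.51,)]

Reason: COALESCE vs CASE for NULL handling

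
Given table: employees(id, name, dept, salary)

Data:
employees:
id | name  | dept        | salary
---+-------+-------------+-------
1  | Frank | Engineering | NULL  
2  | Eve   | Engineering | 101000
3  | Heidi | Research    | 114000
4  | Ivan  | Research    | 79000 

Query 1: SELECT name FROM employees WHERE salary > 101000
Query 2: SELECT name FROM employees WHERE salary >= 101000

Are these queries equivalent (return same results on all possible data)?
No, not equivalent

Query 1 returns: [('Heidi',)]
Query 2 returns: [('Eve',), ('Heidi',)]

Reason: > vs >= gives different results when salary = 101000 exists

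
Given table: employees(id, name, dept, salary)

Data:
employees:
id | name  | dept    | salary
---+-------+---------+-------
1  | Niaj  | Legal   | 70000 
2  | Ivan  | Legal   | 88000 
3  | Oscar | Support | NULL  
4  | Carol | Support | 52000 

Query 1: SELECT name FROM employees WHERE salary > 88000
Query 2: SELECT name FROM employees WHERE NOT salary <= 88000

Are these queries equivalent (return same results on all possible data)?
Yes, equivalent

Both queries return: []

Reason: Both filter salary > 88000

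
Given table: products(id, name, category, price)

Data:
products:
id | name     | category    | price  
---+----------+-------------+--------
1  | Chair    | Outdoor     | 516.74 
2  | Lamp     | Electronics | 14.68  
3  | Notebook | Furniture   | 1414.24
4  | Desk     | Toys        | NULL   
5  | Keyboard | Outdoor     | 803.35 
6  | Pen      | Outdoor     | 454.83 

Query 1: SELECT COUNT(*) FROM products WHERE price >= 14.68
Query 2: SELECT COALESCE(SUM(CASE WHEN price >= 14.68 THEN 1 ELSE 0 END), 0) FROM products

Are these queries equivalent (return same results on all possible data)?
Yes, equivalent

Both queries return: [(5,)]

Reason: COUNT with WHERE vs conditional SUM (COALESCE handles empty-table NULL)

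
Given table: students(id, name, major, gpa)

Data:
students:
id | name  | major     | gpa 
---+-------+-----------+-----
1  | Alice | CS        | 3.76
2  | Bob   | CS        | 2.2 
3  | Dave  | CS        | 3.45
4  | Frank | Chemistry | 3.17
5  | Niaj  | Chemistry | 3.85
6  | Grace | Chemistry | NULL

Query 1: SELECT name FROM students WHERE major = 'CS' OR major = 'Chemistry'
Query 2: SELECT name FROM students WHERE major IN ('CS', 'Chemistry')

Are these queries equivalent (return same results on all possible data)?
Yes, equivalent

Both queries return: [('Alice',), ('Bob',), ('Dave',), ('Frank',), ('Grace',), ('Niaj',)]

Reason: OR vs IN are equivalent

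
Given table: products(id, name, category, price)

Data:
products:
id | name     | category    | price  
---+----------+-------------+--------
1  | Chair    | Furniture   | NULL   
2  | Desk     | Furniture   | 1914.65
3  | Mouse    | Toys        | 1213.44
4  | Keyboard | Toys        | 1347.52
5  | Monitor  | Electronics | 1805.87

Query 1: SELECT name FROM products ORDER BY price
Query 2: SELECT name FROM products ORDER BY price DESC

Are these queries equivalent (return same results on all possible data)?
No, not equivalent

Query 1 returns: [('Chair',), ('Mouse',), ('Keyboard',), ('Monitor',), ('Desk',)]
Query 2 returns: [('Desk',), ('Monitor',), ('Keyboard',), ('Mouse',), ('Chair',)]

Reason: ASC vs DESC gives opposite ordering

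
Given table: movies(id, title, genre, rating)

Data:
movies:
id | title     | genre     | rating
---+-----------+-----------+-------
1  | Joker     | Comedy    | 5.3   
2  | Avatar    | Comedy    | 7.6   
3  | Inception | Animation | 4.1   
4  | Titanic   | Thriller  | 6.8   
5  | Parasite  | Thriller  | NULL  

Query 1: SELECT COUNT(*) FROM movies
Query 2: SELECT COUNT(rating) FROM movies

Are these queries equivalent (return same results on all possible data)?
No, not equivalent

Query 1 returns: [(5,)]
Query 2 returns: [(4,)]

Reason: COUNT(*) includes NULLs, COUNT(column) excludes them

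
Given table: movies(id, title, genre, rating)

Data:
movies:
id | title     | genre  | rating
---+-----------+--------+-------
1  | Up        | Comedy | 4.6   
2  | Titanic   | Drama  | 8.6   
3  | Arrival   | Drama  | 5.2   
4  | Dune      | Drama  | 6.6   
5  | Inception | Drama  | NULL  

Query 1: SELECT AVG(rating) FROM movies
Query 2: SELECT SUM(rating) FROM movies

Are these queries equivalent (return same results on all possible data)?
No, not equivalent

Query 1 returns: [(6.25,)]
Query 2 returns: [(25.0,)]

Reason: AVG vs SUM give different aggregate values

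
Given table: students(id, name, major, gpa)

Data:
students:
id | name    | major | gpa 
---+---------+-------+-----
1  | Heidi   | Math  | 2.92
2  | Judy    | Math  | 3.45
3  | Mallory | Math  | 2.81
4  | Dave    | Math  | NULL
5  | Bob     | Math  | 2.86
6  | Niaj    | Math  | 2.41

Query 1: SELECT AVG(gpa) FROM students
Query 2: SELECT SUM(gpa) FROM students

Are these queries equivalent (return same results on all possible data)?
No, not equivalent

Query 1 returns: [(2.8899999999999997,)]
Query 2 returns: [(14.45,)]

Reason: AVG vs SUM give different aggregate values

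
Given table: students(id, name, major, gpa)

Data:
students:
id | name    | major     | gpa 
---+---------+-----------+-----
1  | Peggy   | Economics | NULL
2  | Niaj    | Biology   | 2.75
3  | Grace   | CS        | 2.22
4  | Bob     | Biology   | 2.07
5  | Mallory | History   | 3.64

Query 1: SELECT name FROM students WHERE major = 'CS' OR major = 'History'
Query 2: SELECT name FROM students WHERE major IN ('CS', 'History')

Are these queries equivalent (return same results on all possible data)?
Yes, equivalent

Both queries return: [('Grace',), ('Mallory',)]

Reason: OR vs IN are equivalent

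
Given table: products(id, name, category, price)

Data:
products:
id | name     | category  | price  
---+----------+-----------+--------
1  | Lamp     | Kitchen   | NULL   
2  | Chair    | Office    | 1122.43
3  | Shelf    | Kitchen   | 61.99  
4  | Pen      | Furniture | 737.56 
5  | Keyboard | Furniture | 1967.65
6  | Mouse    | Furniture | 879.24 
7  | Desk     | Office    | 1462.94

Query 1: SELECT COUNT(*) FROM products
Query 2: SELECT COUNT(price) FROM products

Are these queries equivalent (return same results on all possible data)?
No, not equivalent

Query 1 returns: [(7,)]
Query 2 returns: [(6,)]

Reason: COUNT(*) includes NULLs, COUNT(column) excludes them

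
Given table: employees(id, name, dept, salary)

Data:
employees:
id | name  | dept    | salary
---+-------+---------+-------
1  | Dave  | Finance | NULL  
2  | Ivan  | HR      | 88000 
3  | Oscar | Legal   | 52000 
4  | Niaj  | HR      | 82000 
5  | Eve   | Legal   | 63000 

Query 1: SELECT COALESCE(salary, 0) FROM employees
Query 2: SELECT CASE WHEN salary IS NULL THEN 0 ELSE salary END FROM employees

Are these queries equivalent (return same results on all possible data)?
Yes, equivalent

Both queries return: [(0,), (52000,), (63000,), (82000,), (88000,)]

Reason: COALESCE vs CASE for NULL handling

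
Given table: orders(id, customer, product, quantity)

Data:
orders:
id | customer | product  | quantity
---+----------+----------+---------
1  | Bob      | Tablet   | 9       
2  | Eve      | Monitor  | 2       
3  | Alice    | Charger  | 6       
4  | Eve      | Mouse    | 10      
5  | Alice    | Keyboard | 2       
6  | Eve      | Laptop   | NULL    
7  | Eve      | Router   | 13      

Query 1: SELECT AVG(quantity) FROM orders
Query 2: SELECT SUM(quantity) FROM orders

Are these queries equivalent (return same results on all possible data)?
No, not equivalent

Query 1 returns: [(7.0,)]
Query 2 returns: [(42,)]

Reason: AVG vs SUM give different aggregate values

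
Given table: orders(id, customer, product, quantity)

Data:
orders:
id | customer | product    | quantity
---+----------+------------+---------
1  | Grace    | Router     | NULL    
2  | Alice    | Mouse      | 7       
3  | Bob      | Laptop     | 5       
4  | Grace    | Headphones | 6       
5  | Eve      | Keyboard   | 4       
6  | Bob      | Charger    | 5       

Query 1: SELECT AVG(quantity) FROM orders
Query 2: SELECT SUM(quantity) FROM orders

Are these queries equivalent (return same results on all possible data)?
No, not equivalent

Query 1 returns: [(5.4,)]
Query 2 returns: [(27,)]

Reason: AVG vs SUM give different aggregate values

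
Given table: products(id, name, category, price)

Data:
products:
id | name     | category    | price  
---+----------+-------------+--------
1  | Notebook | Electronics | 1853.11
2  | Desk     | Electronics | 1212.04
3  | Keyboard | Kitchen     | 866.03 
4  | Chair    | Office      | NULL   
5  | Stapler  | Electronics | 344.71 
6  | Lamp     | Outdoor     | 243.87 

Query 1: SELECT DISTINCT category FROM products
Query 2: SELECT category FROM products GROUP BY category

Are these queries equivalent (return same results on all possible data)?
Yes, equivalent

Both queries return: [('Electronics',), ('Kitchen',), ('Office',), ('Outdoor',)]

Reason: Both get unique categorys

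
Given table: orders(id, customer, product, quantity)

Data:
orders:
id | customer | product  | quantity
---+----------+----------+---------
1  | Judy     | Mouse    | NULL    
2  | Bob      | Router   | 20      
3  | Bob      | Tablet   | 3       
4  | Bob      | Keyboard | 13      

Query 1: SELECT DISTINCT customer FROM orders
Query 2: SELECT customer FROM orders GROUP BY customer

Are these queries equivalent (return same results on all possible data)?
Yes, equivalent

Both queries return: [('Bob',), ('Judy',)]

Reason: Both get unique customers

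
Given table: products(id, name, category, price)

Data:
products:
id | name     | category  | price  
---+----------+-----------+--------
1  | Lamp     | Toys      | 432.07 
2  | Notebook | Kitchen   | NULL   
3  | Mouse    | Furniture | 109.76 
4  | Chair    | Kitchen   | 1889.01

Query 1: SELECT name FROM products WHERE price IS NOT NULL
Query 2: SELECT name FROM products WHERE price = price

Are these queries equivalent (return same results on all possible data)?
Yes, equivalent

Both queries return: [('Chair',), ('Lamp',), ('Mouse',)]

Reason: IS NOT NULL vs self-equality (both exclude NULLs)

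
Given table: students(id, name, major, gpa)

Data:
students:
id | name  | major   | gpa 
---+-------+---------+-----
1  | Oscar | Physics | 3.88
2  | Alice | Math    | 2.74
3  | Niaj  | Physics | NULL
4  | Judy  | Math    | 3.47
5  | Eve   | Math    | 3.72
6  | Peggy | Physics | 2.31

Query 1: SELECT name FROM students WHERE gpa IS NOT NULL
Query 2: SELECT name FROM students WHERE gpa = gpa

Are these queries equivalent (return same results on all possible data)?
Yes, equivalent

Both queries return: [('Alice',), ('Eve',), ('Judy',), ('Oscar',), ('Peggy',)]

Reason: IS NOT NULL vs self-equality (both exclude NULLs)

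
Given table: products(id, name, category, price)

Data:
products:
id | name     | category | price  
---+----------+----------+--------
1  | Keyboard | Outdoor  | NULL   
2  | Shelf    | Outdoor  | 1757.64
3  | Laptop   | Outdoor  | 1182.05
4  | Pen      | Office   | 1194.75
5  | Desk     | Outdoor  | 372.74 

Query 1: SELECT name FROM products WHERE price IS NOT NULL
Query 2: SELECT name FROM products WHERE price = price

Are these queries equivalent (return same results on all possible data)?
Yes, equivalent

Both queries return: [('Desk',), ('Laptop',), ('Pen',), ('Shelf',)]

Reason: IS NOT NULL vs self-equality (both exclude NULLs)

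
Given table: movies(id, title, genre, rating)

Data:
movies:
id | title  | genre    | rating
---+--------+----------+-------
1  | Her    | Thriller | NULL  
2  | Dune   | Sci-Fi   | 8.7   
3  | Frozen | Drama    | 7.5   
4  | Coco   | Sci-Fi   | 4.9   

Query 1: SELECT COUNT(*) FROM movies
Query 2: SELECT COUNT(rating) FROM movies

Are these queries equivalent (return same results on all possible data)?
No, not equivalent

Query 1 returns: [(4,)]
Query 2 returns: [(3,)]

Reason: COUNT(*) includes NULLs, COUNT(column) excludes them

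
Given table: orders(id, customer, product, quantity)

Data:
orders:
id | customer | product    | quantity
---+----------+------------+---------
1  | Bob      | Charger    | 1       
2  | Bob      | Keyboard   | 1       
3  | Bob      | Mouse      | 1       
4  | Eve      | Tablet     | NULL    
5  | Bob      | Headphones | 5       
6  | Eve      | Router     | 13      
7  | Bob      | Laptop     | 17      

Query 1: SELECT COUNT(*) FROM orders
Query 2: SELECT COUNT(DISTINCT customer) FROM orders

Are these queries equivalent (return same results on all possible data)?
No, not equivalent

Query 1 returns: [(7,)]
Query 2 returns: [(2,)]

Reason: COUNT(*) counts rows, COUNT(DISTINCT customer) counts unique customers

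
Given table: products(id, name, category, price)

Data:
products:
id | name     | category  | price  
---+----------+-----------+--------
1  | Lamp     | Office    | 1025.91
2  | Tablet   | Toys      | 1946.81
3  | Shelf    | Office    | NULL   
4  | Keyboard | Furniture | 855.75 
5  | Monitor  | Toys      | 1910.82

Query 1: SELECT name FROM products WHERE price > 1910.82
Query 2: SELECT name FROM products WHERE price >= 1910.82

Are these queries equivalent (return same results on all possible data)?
No, not equivalent

Query 1 returns: [('Tablet',)]
Query 2 returns: [('Tablet',), ('Monitor',)]

Reason: > vs >= gives different results when price = 1910.82 exists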